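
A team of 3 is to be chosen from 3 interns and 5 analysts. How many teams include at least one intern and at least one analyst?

45

Unrestricted: C(8,3) = 56 ways to pick any 3 of the 8.
Selections missing a whole group: no interns → C(5,3) = 10; no analysts → C(3,3) = 1.
Both groups omitted at once is impossible, so 56 − 11 = 45.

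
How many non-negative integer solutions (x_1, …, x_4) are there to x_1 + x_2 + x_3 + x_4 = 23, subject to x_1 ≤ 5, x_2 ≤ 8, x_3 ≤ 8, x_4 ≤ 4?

Without the upper bounds there are C(26,3) = 2600 ways to split 23 among 4 variables.
Subtract solutions that violate a single cap (substitute x_i' = x_i − (cap_i+1)): x_1 ≥ 6 gives C(20,3) = 1140; x_2 ≥ 9 gives C(17,3) = 680; x_3 ≥ 9 gives C(17,3) = 680; x_4 ≥ 5 gives C(21,3) = 1330. Together 3830.
Add back pairs where two caps are both exceeded: 165 + 165 + 455 + 56 + 220 + 220 = 1281.
Subtract triples: 0 + 20 + 20 + 1 = 41.
By inclusion–exclusion the count is 2600 − 3830 + 1281 − 41 = 10.

10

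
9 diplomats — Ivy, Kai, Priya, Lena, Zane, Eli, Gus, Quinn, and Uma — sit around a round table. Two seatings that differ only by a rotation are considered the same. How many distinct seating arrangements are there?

40320

Seat Ivy anywhere (absorbing the rotational symmetry), then permute the other 8: (8)! = 40320.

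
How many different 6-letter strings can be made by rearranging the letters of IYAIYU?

The 6 letters of IYAIYU have repeats: I appearing twice and Y appearing twice.
The number of distinct arrangements is 6!/(2!·2!) = 720/4 = 180.

180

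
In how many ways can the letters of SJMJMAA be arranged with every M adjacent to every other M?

180

Treat the 2 copies of M as a single block. The multiset to arrange is then {MM, A, A, J, J, S}, 6 items in all.
That gives (6)!/(2!·2!) = 180 arrangements.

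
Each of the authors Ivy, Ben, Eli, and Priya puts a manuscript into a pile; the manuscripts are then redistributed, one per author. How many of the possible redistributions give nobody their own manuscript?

Count assignments avoiding every fixed point. For any j of the 4 authors fixed to their own manuscript, the other 4−j can be arranged in (4−j)! ways.
By inclusion–exclusion this is Σ_{j=0}^{4} (−1)^j C(4,j)·(4−j)!.
Computing: 24 − 24 + 12 − 4 + 1 = 9.

9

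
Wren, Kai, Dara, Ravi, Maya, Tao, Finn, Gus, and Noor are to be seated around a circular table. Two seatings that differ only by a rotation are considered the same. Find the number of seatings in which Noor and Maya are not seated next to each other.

30240

Without the restriction there are (8)! = 40320 seatings.
Seatings with Noor beside Maya: treat them as a block with 2 internal orders, giving 2 × (7)! = 10080.
Subtracting, 40320 − 10080 = 30240.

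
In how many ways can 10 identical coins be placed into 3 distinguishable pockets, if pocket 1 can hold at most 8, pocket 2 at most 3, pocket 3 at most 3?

By stars and bars, unrestricted non-negative solutions to x_1+…+x_3 = 10 number C(10+2,2) = 66.
Subtract solutions that violate a single cap (substitute x_i' = x_i − (cap_i+1)): x_1 ≥ 9 gives C(3,2) = 3; x_2 ≥ 4 gives C(8,2) = 28; x_3 ≥ 4 gives C(8,2) = 28. Together 59.
Add back pairs where two caps are both exceeded: 0 + 0 + 6 = 6.
By inclusion–exclusion the count is 66 − 59 + 6 = 13.

13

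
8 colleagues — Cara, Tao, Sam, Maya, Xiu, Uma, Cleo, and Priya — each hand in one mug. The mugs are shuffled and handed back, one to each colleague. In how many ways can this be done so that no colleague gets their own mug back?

Let Aᵢ be the assignments in which colleague i gets their own mug. We want the size of the complement of A₁∪…∪A_8.
By inclusion–exclusion this is Σ_{j=0}^{8} (−1)^j C(8,j)·(8−j)!.
Computing: 40320 − 40320 + 20160 − 6720 + 1680 − 336 + 56 − 8 + 1 = 14833.

14833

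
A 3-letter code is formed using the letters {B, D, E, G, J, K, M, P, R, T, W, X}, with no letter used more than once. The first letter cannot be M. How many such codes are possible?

The first letter has 12−1 = 11 choices (anything except M).
The remaining 2 letters are filled from the other 11 symbols without repetition: 11 × 10 = 110.
Total: 11 × 110 = 1210.

1210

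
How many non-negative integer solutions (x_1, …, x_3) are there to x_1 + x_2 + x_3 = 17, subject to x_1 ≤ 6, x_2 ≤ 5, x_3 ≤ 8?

By stars and bars, unrestricted non-negative solutions to x_1+…+x_3 = 17 number C(17+2,2) = 171.
Subtract solutions that violate a single cap (substitute x_i' = x_i − (cap_i+1)): x_1 ≥ 7 gives C(12,2) = 66; x_2 ≥ 6 gives C(13,2) = 78; x_3 ≥ 9 gives C(10,2) = 45. Together 189.
Add back pairs where two caps are both exceeded: 15 + 3 + 6 = 24.
By inclusion–exclusion the count is 171 − 189 + 24 = 6.

6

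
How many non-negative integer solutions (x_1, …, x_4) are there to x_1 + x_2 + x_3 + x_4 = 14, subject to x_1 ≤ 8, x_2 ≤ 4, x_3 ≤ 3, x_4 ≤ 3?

Without the upper bounds there are C(17,3) = 680 ways to split 14 among 4 variables.
Subtract solutions that violate a single cap (substitute x_i' = x_i − (cap_i+1)): x_1 ≥ 9 gives C(8,3) = 56; x_2 ≥ 5 gives C(12,3) = 220; x_3 ≥ 4 gives C(13,3) = 286; x_4 ≥ 4 gives C(13,3) = 286. Together 848.
Add back pairs where two caps are both exceeded: 1 + 4 + 4 + 56 + 56 + 84 = 205.
Subtract triples: 0 + 0 + 0 + 4 = 4.
By inclusion–exclusion the count is 680 − 848 + 205 − 4 = 33.

33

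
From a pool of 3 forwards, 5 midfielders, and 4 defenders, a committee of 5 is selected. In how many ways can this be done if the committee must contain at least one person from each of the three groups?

590

Total 5-person selections from all 12: C(12,5) = 792.
Selections missing a whole group: no forwards → C(9,5) = 126; no midfielders → C(7,5) = 21; no defenders → C(8,5) = 56.
Add back selections omitting two groups (i.e. drawn from a single group): C(3,5) + C(5,5) + C(4,5) = 1.
By inclusion–exclusion: 792 − 203 + 1 = 590.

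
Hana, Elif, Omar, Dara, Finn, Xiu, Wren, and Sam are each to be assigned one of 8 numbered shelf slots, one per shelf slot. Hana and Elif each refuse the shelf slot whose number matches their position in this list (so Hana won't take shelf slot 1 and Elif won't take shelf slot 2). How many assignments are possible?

30960

Let Aᵢ (for i ∈ {1, 2}) be the placements that put person i in their forbidden shelf slot. Any j of these fix j positions, leaving (8−j)! ways to fill the rest, and there are C(2,j) ways to pick which j.
By inclusion–exclusion, the number of valid placements is Σ_{j=0}^{2} (−1)^j C(2,j)·(8−j)!.
Computing: 40320 − 10080 + 720 = 30960.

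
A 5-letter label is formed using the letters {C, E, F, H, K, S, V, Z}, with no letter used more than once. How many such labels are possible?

Choose and order 5 of the 8 symbols: the first letter has 8 options, the next 7, and so on down to 4.
8 × 7 × 6 × 5 × 4 = 6720.

6720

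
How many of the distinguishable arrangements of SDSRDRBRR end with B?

Fix B in the last position and arrange the remaining 8 letters.
Those 8 letters have D appearing twice, R appearing 4 times, and S appearing twice, giving (8)!/(4!·2!·2!) = 420.

420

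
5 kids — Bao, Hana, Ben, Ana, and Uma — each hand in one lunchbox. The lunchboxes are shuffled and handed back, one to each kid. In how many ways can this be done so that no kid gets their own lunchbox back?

This is the derangement count D_5: permutations of 5 items with no fixed point.
By inclusion–exclusion this is Σ_{j=0}^{5} (−1)^j C(5,j)·(5−j)!.
Computing: 120 − 120 + 60 − 20 + 5 − 1 = 44.

44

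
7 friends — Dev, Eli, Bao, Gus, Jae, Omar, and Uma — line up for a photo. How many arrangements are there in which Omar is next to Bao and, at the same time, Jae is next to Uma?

Treat {Omar,Bao} as one block (2 orders) and {Jae,Uma} as another (2 orders).
That leaves 5 units to arrange: 2 × 2 × 5! = 4 × 120 = 480.

480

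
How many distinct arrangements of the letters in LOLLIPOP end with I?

Fix I in the last position and arrange the remaining 7 letters.
Those 7 letters have L appearing 3 times, O appearing twice, and P appearing twice, giving (7)!/(3!·2!·2!) = 210.

210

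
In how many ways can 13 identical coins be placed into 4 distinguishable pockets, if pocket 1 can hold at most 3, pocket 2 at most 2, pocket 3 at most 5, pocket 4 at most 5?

10

Without the upper bounds there are C(16,3) = 560 ways to split 13 among 4 pockets.
Subtract solutions that violate a single cap (substitute x_i' = x_i − (cap_i+1)): x_1 ≥ 4 gives C(12,3) = 220; x_2 ≥ 3 gives C(13,3) = 286; x_3 ≥ 6 gives C(10,3) = 120; x_4 ≥ 6 gives C(10,3) = 120. Together 746.
Add back pairs where two caps are both exceeded: 84 + 20 + 20 + 35 + 35 + 4 = 198.
Subtract triples: 1 + 1 + 0 + 0 = 2.
By inclusion–exclusion the count is 560 − 746 + 198 − 2 = 10.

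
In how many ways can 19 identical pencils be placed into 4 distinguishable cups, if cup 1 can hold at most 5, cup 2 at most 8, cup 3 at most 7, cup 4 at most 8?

Without the upper bounds there are C(22,3) = 1540 ways to split 19 among 4 cups.
Subtract solutions that violate a single cap (substitute x_i' = x_i − (cap_i+1)): x_1 ≥ 6 gives C(16,3) = 560; x_2 ≥ 9 gives C(13,3) = 286; x_3 ≥ 8 gives C(14,3) = 364; x_4 ≥ 9 gives C(13,3) = 286. Together 1496.
Add back pairs where two caps are both exceeded: 35 + 56 + 35 + 10 + 4 + 10 = 150.
By inclusion–exclusion the count is 1540 − 1496 + 150 = 194.

194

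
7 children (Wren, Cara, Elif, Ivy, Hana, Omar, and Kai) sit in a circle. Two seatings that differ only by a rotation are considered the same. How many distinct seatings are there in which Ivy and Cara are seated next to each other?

240

Treat {Ivy, Cara} as one unit (2 internal orders) and seat the resulting 6 units around the table: (5)! circular arrangements.
So 2 × (5)! = 2 × 120 = 240.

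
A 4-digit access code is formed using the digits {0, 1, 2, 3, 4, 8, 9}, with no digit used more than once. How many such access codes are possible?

840

This is a permutation of 4 out of 7: P(7,4) = 7!/3!.
7 × 6 × 5 × 4 = 840.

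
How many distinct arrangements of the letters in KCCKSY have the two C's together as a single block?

60

Treat the 2 copies of C as a single block. The multiset to arrange is then {CC, K, K, S, Y}, 5 items in all.
That gives (5)!/(2!) = 60 arrangements.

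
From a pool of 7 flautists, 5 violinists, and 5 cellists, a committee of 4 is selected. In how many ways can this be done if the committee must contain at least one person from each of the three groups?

1225

With no constraint there are C(17,4) = 2380 possible selections.
Subtract selections that omit an entire group: no flautists → C(10,4) = 210; no violinists → C(12,4) = 495; no cellists → C(12,4) = 495.
Add back selections omitting two groups (i.e. drawn from a single group): C(7,4) + C(5,4) + C(5,4) = 45.
By inclusion–exclusion: 2380 − 1200 + 45 = 1225.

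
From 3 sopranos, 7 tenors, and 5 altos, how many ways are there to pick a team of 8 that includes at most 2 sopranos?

Split by how many sopranos are chosen (0 through 2).
Sum: C(3,0)·C(12,8) + C(3,1)·C(12,7) + C(3,2)·C(12,6) = 495 + 2376 + 2772 = 5643.

5643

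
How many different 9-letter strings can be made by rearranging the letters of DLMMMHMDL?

3780

The 9 letters of DLMMMHMDL have repeats: D appearing twice, L appearing twice, and M appearing 4 times.
Dividing 9! = 362880 by 4!·2!·2! = 96 for the repeated letters gives 3780.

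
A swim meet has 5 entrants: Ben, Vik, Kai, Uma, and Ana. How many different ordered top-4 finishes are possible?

120

There are 5 choices for 1st place, 4 for 2nd, and so on down to 2 for position 4.
That gives 5 × 4 × 3 × 2 = 120.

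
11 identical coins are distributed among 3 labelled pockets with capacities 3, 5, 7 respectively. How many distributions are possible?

14

By stars and bars, unrestricted non-negative solutions to x_1+…+x_3 = 11 number C(11+2,2) = 78.
Subtract solutions that violate a single cap (substitute x_i' = x_i − (cap_i+1)): x_1 ≥ 4 gives C(9,2) = 36; x_2 ≥ 6 gives C(7,2) = 21; x_3 ≥ 8 gives C(5,2) = 10. Together 67.
Add back pairs where two caps are both exceeded: 3 + 0 + 0 = 3.
By inclusion–exclusion the count is 78 − 67 + 3 = 14.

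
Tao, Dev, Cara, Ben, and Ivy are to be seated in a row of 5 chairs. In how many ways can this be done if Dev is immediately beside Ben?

Glue Dev and Ben into one block (2 internal orders), leaving 4 units to arrange in a row.
So the count is 2·(4)! = 48.

48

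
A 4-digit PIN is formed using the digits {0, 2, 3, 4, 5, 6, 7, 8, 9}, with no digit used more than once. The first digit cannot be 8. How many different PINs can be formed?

2688

The first digit has 9−1 = 8 choices (anything except 8).
The remaining 3 digits are filled from the other 8 symbols without repetition: 8 × 7 × 6 = 336.
Total: 8 × 336 = 2688.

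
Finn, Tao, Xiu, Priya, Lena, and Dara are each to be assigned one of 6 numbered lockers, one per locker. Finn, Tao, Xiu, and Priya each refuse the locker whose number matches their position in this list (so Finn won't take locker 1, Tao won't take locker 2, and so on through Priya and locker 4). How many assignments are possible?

Let Aᵢ (for 1 ≤ i ≤ 4) be the placements that put person i in their forbidden locker. Any j of these fix j positions, leaving (6−j)! ways to fill the rest, and there are C(4,j) ways to pick which j.
By inclusion–exclusion, the number of valid placements is Σ_{j=0}^{4} (−1)^j C(4,j)·(6−j)!.
Computing: 720 − 480 + 144 − 24 + 2 = 362.

362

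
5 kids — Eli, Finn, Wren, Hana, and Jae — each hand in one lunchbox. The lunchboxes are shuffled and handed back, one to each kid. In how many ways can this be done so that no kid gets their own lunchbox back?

Count assignments avoiding every fixed point. For any j of the 5 kids fixed to their own lunchbox, the other 5−j can be arranged in (5−j)! ways.
By inclusion–exclusion this is Σ_{j=0}^{5} (−1)^j C(5,j)·(5−j)!.
Computing: 120 − 120 + 60 − 20 + 5 − 1 = 44.

44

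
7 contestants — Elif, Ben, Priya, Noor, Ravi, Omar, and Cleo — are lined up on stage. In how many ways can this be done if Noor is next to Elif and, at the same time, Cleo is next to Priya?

480

Treat {Noor,Elif} as one block (2 orders) and {Cleo,Priya} as another (2 orders).
That leaves 5 units to arrange: 2 × 2 × 5! = 4 × 120 = 480.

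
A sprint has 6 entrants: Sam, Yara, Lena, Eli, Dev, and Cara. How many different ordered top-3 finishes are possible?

There are 6 choices for 1st place, 5 for 2nd, and 4 for 3rd.
That gives 6 × 5 × 4 = 120.

120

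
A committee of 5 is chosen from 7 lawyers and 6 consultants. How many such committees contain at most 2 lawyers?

531

Split by how many lawyers are chosen (0 through 2).
Sum: C(7,0)·C(6,5) + C(7,1)·C(6,4) + C(7,2)·C(6,3) = 6 + 105 + 420 = 531.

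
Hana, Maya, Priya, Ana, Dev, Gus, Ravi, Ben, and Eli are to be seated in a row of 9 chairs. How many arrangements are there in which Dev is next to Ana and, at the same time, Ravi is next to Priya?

Treat {Dev,Ana} as one block (2 orders) and {Ravi,Priya} as another (2 orders).
That leaves 7 units to arrange: 2 × 2 × 7! = 4 × 5040 = 20160.

20160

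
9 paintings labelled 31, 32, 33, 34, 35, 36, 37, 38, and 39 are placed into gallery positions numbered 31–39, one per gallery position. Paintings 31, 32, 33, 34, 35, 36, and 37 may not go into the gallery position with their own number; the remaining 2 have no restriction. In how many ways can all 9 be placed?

165016

Let Aᵢ (for 31 ≤ i ≤ 37) be the placements that put painting i in its forbidden gallery position. Any j of these fix j positions, leaving (9−j)! ways to fill the rest, and there are C(7,j) ways to pick which j.
By inclusion–exclusion, the number of valid placements is Σ_{j=0}^{7} (−1)^j C(7,j)·(9−j)!.
Computing: 362880 − 282240 + 105840 − 25200 + 4200 − 504 + 42 − 2 = 165016.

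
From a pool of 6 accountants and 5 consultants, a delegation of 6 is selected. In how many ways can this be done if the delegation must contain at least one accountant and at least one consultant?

With no constraint there are C(11,6) = 462 possible selections.
Subtract selections that omit an entire group: no accountants → C(5,6) = 0; no consultants → C(6,6) = 1.
Both groups omitted at once is impossible, so 462 − 1 = 461.

461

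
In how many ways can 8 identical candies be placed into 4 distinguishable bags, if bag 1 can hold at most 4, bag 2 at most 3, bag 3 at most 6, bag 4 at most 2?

55

Ignoring the caps, the number of non-negative solutions to x_1+…+x_4 = 8 is C(11,3) = 165.
Subtract solutions that violate a single cap (substitute x_i' = x_i − (cap_i+1)): x_1 ≥ 5 gives C(6,3) = 20; x_2 ≥ 4 gives C(7,3) = 35; x_3 ≥ 7 gives C(4,3) = 4; x_4 ≥ 3 gives C(8,3) = 56. Together 115.
Add back pairs where two caps are both exceeded: 0 + 0 + 1 + 0 + 4 + 0 = 5.
By inclusion–exclusion the count is 165 − 115 + 5 = 55.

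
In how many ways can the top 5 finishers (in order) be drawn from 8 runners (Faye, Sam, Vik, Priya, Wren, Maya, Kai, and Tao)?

6720

There are 8 choices for 1st place, 7 for 2nd, and so on down to 4 for position 5.
That gives 8 × 7 × 6 × 5 × 4 = 6720.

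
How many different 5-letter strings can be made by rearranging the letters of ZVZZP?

ZVZZP has 5 letters with Z appearing 3 times.
The number of distinct arrangements is 5!/(3!) = 120/6 = 20.

20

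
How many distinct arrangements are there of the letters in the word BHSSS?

BHSSS has 5 letters with S appearing 3 times.
Dividing 5! = 120 by 3! = 6 for the repeated letters gives 20.

20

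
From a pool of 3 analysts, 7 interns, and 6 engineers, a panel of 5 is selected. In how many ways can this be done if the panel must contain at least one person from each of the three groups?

2730

With no constraint there are C(16,5) = 4368 possible selections.
Subtract selections that omit an entire group: no analysts → C(13,5) = 1287; no interns → C(9,5) = 126; no engineers → C(10,5) = 252.
Add back selections omitting two groups (i.e. drawn from a single group): C(3,5) + C(7,5) + C(6,5) = 27.
By inclusion–exclusion: 4368 − 1665 + 27 = 2730.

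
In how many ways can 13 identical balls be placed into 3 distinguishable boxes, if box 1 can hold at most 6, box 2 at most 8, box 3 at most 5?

By stars and bars, unrestricted non-negative solutions to x_1+…+x_3 = 13 number C(13+2,2) = 105.
Subtract solutions that violate a single cap (substitute x_i' = x_i − (cap_i+1)): x_1 ≥ 7 gives C(8,2) = 28; x_2 ≥ 9 gives C(6,2) = 15; x_3 ≥ 6 gives C(9,2) = 36. Together 79.
Add back pairs where two caps are both exceeded: 0 + 1 + 0 = 1.
By inclusion–exclusion the count is 105 − 79 + 1 = 27.

27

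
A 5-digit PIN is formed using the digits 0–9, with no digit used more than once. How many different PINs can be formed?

Choose and order 5 of the 10 symbols: the first digit has 10 options, the next 9, and so on down to 6.
That product is 10 × 9 × 8 × 7 × 6 = 30240.

30240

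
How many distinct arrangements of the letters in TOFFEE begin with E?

60

Fix E in the first position and arrange the remaining 5 letters.
Those 5 letters have F appearing twice, giving (5)!/(2!) = 60.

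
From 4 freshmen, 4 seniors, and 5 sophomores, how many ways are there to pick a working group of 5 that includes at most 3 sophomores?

1246

Split by how many sophomores are chosen (0 through 3).
Sum: C(5,0)·C(8,5) + C(5,1)·C(8,4) + C(5,2)·C(8,3) + C(5,3)·C(8,2) = 56 + 350 + 560 + 280 = 1246.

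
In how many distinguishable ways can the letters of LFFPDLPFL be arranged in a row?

5040

The 9 letters of LFFPDLPFL have repeats: F appearing 3 times, L appearing 3 times, and P appearing twice.
Dividing 9! = 362880 by 3!·3!·2! = 72 for the repeated letters gives 5040.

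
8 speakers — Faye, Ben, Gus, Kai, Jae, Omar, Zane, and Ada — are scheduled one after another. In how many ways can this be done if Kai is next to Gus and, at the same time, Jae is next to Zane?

2880

Treat {Kai,Gus} as one block (2 orders) and {Jae,Zane} as another (2 orders).
That leaves 6 units to arrange: 2 × 2 × 6! = 4 × 720 = 2880.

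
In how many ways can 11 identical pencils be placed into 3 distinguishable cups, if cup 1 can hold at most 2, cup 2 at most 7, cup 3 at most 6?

Without the upper bounds there are C(13,2) = 78 ways to split 11 among 3 cups.
Subtract solutions that violate a single cap (substitute x_i' = x_i − (cap_i+1)): x_1 ≥ 3 gives C(10,2) = 45; x_2 ≥ 8 gives C(5,2) = 10; x_3 ≥ 7 gives C(6,2) = 15. Together 70.
Add back pairs where two caps are both exceeded: 1 + 3 + 0 = 4.
By inclusion–exclusion the count is 78 − 70 + 4 = 12.

12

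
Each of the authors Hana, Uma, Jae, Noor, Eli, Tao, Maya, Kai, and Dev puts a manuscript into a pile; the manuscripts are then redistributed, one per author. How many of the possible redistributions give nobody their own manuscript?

133496

Count assignments avoiding every fixed point. For any j of the 9 authors fixed to their own manuscript, the other 9−j can be arranged in (9−j)! ways.
By inclusion–exclusion this is Σ_{j=0}^{9} (−1)^j C(9,j)·(9−j)!.
Computing: 362880 − 362880 + 181440 − 60480 + 15120 − 3024 + 504 − 72 + 9 − 1 = 133496.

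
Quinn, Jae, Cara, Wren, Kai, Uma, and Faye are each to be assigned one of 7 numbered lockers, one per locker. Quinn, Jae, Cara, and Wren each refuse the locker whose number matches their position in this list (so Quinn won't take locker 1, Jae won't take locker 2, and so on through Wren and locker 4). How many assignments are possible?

Let Aᵢ (for 1 ≤ i ≤ 4) be the placements that put person i in their forbidden locker. Any j of these fix j positions, leaving (7−j)! ways to fill the rest, and there are C(4,j) ways to pick which j.
By inclusion–exclusion, the number of valid placements is Σ_{j=0}^{4} (−1)^j C(4,j)·(7−j)!.
Computing: 5040 − 2880 + 720 − 96 + 6 = 2790.

2790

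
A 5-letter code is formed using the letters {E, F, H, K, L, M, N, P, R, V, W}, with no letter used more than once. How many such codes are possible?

Choose and order 5 of the 11 symbols: the first letter has 11 options, the next 10, and so on down to 7.
11 × 10 × 9 × 8 × 7 = 55440.

55440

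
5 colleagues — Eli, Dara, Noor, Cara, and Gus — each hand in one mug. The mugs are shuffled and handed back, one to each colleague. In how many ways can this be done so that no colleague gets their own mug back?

This is the derangement count D_5: permutations of 5 items with no fixed point.
By inclusion–exclusion this is Σ_{j=0}^{5} (−1)^j C(5,j)·(5−j)!.
Computing: 120 − 120 + 60 − 20 + 5 − 1 = 44.

44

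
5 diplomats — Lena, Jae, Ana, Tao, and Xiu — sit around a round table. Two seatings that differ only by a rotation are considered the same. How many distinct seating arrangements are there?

Around a circle, 5 distinct people have 5!/5 = (4)! = 24 rotationally distinct seatings.

24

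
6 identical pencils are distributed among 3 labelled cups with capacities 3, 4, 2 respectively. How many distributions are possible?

9

Ignoring the caps, the number of non-negative solutions to x_1+…+x_3 = 6 is C(8,2) = 28.
Subtract solutions that violate a single cap (substitute x_i' = x_i − (cap_i+1)): x_1 ≥ 4 gives C(4,2) = 6; x_2 ≥ 5 gives C(3,2) = 3; x_3 ≥ 3 gives C(5,2) = 10. Together 19.
No two caps can be exceeded simultaneously, so the pair terms are all 0.
By inclusion–exclusion the count is 28 − 19 + 0 = 9.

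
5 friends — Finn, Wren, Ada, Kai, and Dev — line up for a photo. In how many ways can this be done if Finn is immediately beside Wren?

Treat {Finn, Wren} as a single unit. There are 4 units to order, and the pair itself can be ordered 2 ways.
So the count is 2·(4)! = 48.

48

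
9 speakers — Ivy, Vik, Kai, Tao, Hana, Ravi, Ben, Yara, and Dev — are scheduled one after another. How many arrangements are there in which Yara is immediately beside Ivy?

Treat {Yara, Ivy} as a single unit. There are 8 units to order, and the pair itself can be ordered 2 ways.
That gives 2 × 8! = 2 × 40320 = 80640.

80640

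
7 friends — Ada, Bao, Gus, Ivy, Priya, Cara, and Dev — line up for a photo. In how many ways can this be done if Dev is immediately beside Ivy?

1440

Treat {Dev, Ivy} as a single unit. There are 6 units to order, and the pair itself can be ordered 2 ways.
That gives 2 × 6! = 2 × 720 = 1440.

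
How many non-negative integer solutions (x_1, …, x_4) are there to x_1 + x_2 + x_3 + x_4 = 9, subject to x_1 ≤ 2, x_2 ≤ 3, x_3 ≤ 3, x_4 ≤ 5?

Without the upper bounds there are C(12,3) = 220 ways to split 9 among 4 variables.
Subtract solutions that violate a single cap (substitute x_i' = x_i − (cap_i+1)): x_1 ≥ 3 gives C(9,3) = 84; x_2 ≥ 4 gives C(8,3) = 56; x_3 ≥ 4 gives C(8,3) = 56; x_4 ≥ 6 gives C(6,3) = 20. Together 216.
Add back pairs where two caps are both exceeded: 10 + 10 + 1 + 4 + 0 + 0 = 25.
By inclusion–exclusion the count is 220 − 216 + 25 = 29.

29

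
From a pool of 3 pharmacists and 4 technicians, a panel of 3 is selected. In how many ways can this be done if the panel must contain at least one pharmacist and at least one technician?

30

Unrestricted: C(7,3) = 35 ways to pick any 3 of the 7.
Selections missing a whole group: no pharmacists → C(4,3) = 4; no technicians → C(3,3) = 1.
Both groups omitted at once is impossible, so 35 − 5 = 30.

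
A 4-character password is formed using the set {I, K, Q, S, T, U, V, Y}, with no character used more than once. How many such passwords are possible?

1680

With no repetition, fill the 4 characters in order: 8 choices, then 7, down to 5.
8 × 7 × 6 × 5 = 1680.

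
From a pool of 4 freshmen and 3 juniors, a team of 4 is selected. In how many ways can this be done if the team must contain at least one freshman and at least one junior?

Unrestricted: C(7,4) = 35 ways to pick any 4 of the 7.
Subtract selections that omit an entire group: no freshmen → C(3,4) = 0; no juniors → C(4,4) = 1.
Both groups omitted at once is impossible, so 35 − 1 = 34.

34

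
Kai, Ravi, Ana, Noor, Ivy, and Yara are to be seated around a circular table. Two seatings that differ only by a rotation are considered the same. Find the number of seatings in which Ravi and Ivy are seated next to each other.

48

Glue Ravi and Ivy into a block (2 internal orders). Seating 5 units around a circle gives (4)! arrangements.
So 2 × (4)! = 2 × 24 = 48.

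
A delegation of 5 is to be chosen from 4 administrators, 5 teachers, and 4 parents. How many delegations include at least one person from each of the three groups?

With no constraint there are C(13,5) = 1287 possible selections.
Subtract selections that omit an entire group: no administrators → C(9,5) = 126; no teachers → C(8,5) = 56; no parents → C(9,5) = 126.
Add back selections omitting two groups (i.e. drawn from a single group): C(4,5) + C(5,5) + C(4,5) = 1.
By inclusion–exclusion: 1287 − 308 + 1 = 980.

980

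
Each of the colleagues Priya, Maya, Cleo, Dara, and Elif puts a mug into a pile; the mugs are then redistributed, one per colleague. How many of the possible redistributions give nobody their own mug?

44

Let Aᵢ be the assignments in which colleague i gets their own mug. We want the size of the complement of A₁∪…∪A_5.
By inclusion–exclusion this is Σ_{j=0}^{5} (−1)^j C(5,j)·(5−j)!.
Computing: 120 − 120 + 60 − 20 + 5 − 1 = 44.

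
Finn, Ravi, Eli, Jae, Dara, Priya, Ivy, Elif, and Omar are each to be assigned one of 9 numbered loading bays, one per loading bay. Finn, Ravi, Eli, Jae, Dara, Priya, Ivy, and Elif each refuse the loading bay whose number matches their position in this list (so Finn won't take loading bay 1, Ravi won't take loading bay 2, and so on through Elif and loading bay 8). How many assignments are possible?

148329

Let Aᵢ (for 1 ≤ i ≤ 8) be the placements that put person i in their forbidden loading bay. Any j of these fix j positions, leaving (9−j)! ways to fill the rest, and there are C(8,j) ways to pick which j.
By inclusion–exclusion, the number of valid placements is Σ_{j=0}^{8} (−1)^j C(8,j)·(9−j)!.
Computing: 362880 − 322560 + 141120 − 40320 + 8400 − 1344 + 168 − 16 + 1 = 148329.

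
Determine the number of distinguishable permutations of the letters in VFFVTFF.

105

Letter multiplicities in VFFVTFF: F×4, T×1, V×2.
The number of distinct arrangements is 7!/(4!·2!) = 5040/48 = 105.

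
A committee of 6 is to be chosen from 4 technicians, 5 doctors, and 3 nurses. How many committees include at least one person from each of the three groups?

Unrestricted: C(12,6) = 924 ways to pick any 6 of the 12.
Subtract selections that omit an entire group: no technicians → C(8,6) = 28; no doctors → C(7,6) = 7; no nurses → C(9,6) = 84.
Add back selections omitting two groups (i.e. drawn from a single group): C(4,6) + C(5,6) + C(3,6) = 0.
By inclusion–exclusion: 924 − 119 + 0 = 805.

805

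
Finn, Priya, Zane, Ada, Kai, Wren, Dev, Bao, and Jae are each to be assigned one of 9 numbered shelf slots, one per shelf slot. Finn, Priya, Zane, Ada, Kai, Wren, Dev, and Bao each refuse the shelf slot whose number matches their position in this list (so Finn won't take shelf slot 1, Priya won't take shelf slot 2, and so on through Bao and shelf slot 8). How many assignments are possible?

148329

Let Aᵢ (for 1 ≤ i ≤ 8) be the placements that put person i in their forbidden shelf slot. Any j of these fix j positions, leaving (9−j)! ways to fill the rest, and there are C(8,j) ways to pick which j.
By inclusion–exclusion, the number of valid placements is Σ_{j=0}^{8} (−1)^j C(8,j)·(9−j)!.
Computing: 362880 − 322560 + 141120 − 40320 + 8400 − 1344 + 168 − 16 + 1 = 148329.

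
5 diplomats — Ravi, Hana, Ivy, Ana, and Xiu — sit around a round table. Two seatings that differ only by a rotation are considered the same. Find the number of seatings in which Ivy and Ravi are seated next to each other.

12

Glue Ivy and Ravi into a block (2 internal orders). Seating 4 units around a circle gives (3)! arrangements.
So 2 × (3)! = 2 × 6 = 12.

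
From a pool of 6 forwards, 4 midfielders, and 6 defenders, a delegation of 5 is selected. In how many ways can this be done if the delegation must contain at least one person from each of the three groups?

3084

With no constraint there are C(16,5) = 4368 possible selections.
Subtract selections that omit an entire group: no forwards → C(10,5) = 252; no midfielders → C(12,5) = 792; no defenders → C(10,5) = 252.
Add back selections omitting two groups (i.e. drawn from a single group): C(6,5) + C(4,5) + C(6,5) = 12.
By inclusion–exclusion: 4368 − 1296 + 12 = 3084.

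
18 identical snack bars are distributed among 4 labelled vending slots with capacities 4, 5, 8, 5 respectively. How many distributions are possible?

Ignoring the caps, the number of non-negative solutions to x_1+…+x_4 = 18 is C(21,3) = 1330.
Subtract solutions that violate a single cap (substitute x_i' = x_i − (cap_i+1)): x_1 ≥ 5 gives C(16,3) = 560; x_2 ≥ 6 gives C(15,3) = 455; x_3 ≥ 9 gives C(12,3) = 220; x_4 ≥ 6 gives C(15,3) = 455. Together 1690.
Add back pairs where two caps are both exceeded: 120 + 35 + 120 + 20 + 84 + 20 = 399.
Subtract triples: 0 + 4 + 0 + 0 = 4.
By inclusion–exclusion the count is 1330 − 1690 + 399 − 4 = 35.

35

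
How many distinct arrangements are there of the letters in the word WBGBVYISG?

WBGBVYISG has 9 letters with B appearing twice and G appearing twice.
Dividing 9! = 362880 by 2!·2! = 4 for the repeated letters gives 90720.

90720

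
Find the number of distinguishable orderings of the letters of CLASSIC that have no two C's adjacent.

900

Total arrangements of CLASSIC: 7!/(2!·2!) = 1260.
Arrangements with the C's together: treat CC as one letter, giving (6)!/(2!) = 360.
Hence 1260 − 360 = 900.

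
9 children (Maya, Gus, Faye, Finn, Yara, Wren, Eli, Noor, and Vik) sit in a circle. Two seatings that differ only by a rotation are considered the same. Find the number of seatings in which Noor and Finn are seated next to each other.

10080

Treat {Noor, Finn} as one unit (2 internal orders) and seat the resulting 8 units around the table: (7)! circular arrangements.
So 2 × (7)! = 2 × 5040 = 10080.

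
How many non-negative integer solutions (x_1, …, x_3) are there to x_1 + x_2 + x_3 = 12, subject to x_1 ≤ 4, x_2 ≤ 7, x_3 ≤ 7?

Ignoring the caps, the number of non-negative solutions to x_1+…+x_3 = 12 is C(14,2) = 91.
Subtract solutions that violate a single cap (substitute x_i' = x_i − (cap_i+1)): x_1 ≥ 5 gives C(9,2) = 36; x_2 ≥ 8 gives C(6,2) = 15; x_3 ≥ 8 gives C(6,2) = 15. Together 66.
No two caps can be exceeded simultaneously, so the pair terms are all 0.
By inclusion–exclusion the count is 91 − 66 + 0 = 25.

25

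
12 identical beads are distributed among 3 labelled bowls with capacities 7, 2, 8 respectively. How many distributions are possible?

15

Without the upper bounds there are C(14,2) = 91 ways to split 12 among 3 bowls.
Subtract solutions that violate a single cap (substitute x_i' = x_i − (cap_i+1)): x_1 ≥ 8 gives C(6,2) = 15; x_2 ≥ 3 gives C(11,2) = 55; x_3 ≥ 9 gives C(5,2) = 10. Together 80.
Add back pairs where two caps are both exceeded: 3 + 0 + 1 = 4.
By inclusion–exclusion the count is 91 − 80 + 4 = 15.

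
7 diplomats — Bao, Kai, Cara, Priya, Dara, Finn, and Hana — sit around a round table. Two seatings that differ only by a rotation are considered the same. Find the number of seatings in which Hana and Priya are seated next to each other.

240

Treat {Hana, Priya} as one unit (2 internal orders) and seat the resulting 6 units around the table: (5)! circular arrangements.
So 2 × (5)! = 2 × 120 = 240.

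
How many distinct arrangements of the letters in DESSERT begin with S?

With the first slot taken by S, it remains to arrange the other 6 letters (DESERT).
Those 6 letters have E appearing twice, giving (6)!/(2!) = 360.

360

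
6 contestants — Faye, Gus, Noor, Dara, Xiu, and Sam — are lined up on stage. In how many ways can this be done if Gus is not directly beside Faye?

480

There are 6! = 720 arrangements in all. If Gus and Faye are adjacent, merging them into one block gives 2·(5)! = 240 arrangements.
So 720 − 240 = 480 arrangements keep them apart.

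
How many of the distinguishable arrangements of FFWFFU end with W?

Fix W in the last position and arrange the remaining 5 letters.
Those 5 letters have F appearing 4 times, giving (5)!/(4!) = 5.

5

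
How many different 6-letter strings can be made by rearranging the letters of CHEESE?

CHEESE has 6 letters with E appearing 3 times.
Dividing 6! = 720 by 3! = 6 for the repeated letters gives 120.

120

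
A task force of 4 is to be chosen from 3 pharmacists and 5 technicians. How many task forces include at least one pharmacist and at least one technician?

Total 4-person selections from all 8: C(8,4) = 70.
Selections missing a whole group: no pharmacists → C(5,4) = 5; no technicians → C(3,4) = 0.
Both groups omitted at once is impossible, so 70 − 5 = 65.

65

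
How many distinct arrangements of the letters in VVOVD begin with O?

4

Fix O in the first position and arrange the remaining 4 letters.
Those 4 letters have V appearing 3 times, giving (4)!/(3!) = 4.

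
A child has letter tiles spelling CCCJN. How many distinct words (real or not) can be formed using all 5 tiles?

20

Letter multiplicities in CCCJN: C×3, J×1, N×1.
Dividing 5! = 120 by 3! = 6 for the repeated letters gives 20.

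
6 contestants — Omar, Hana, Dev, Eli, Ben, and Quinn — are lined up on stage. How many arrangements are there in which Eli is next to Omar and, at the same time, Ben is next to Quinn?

Treat {Eli,Omar} as one block (2 orders) and {Ben,Quinn} as another (2 orders).
That leaves 4 units to arrange: 2 × 2 × 4! = 4 × 24 = 96.

96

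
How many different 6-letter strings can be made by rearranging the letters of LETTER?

180

LETTER has 6 letters with E appearing twice and T appearing twice.
So there are 6! / (2!·2!) = 180 distinguishable arrangements.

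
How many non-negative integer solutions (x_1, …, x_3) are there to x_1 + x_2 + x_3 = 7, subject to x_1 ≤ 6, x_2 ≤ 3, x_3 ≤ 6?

Without the upper bounds there are C(9,2) = 36 ways to split 7 among 3 variables.
Subtract solutions that violate a single cap (substitute x_i' = x_i − (cap_i+1)): x_1 ≥ 7 gives C(2,2) = 1; x_2 ≥ 4 gives C(5,2) = 10; x_3 ≥ 7 gives C(2,2) = 1. Together 12.
No two caps can be exceeded simultaneously, so the pair terms are all 0.
By inclusion–exclusion the count is 36 − 12 + 0 = 24.

24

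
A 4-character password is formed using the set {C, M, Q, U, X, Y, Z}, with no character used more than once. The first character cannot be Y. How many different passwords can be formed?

The first character has 7−1 = 6 choices (anything except Y).
The remaining 3 characters are filled from the other 6 symbols without repetition: 6 × 5 × 4 = 120.
Total: 6 × 120 = 720.

720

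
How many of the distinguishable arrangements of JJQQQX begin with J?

With the first slot taken by J, it remains to arrange the other 5 letters (JQQQX).
Those 5 letters have Q appearing 3 times, giving (5)!/(3!) = 20.

20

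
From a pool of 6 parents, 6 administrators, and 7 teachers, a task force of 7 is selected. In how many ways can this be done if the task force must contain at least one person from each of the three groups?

Total 7-person selections from all 19: C(19,7) = 50388.
Selections missing a whole group: no parents → C(13,7) = 1716; no administrators → C(13,7) = 1716; no teachers → C(12,7) = 792.
Add back selections omitting two groups (i.e. drawn from a single group): C(6,7) + C(6,7) + C(7,7) = 1.
By inclusion–exclusion: 50388 − 4224 + 1 = 46165.

46165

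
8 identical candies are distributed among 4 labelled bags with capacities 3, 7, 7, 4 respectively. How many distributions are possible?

Ignoring the caps, the number of non-negative solutions to x_1+…+x_4 = 8 is C(11,3) = 165.
Subtract solutions that violate a single cap (substitute x_i' = x_i − (cap_i+1)): x_1 ≥ 4 gives C(7,3) = 35; x_2 ≥ 8 gives C(3,3) = 1; x_3 ≥ 8 gives C(3,3) = 1; x_4 ≥ 5 gives C(6,3) = 20. Together 57.
No two caps can be exceeded simultaneously, so the pair terms are all 0.
By inclusion–exclusion the count is 165 − 57 + 0 = 108.

108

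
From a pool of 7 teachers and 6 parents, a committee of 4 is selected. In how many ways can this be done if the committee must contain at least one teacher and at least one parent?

665

Unrestricted: C(13,4) = 715 ways to pick any 4 of the 13.
Selections missing a whole group: no teachers → C(6,4) = 15; no parents → C(7,4) = 35.
Both groups omitted at once is impossible, so 715 − 50 = 665.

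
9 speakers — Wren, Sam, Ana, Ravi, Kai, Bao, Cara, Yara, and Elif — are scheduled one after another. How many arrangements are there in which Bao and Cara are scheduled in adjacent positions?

80640

Place the 7 others and the Bao-Cara pair as 8 objects in a line; the pair has 2 internal arrangements.
So the count is 2·(8)! = 80640.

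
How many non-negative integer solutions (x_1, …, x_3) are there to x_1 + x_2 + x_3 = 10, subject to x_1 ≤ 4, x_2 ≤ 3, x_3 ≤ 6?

10

By stars and bars, unrestricted non-negative solutions to x_1+…+x_3 = 10 number C(10+2,2) = 66.
Subtract solutions that violate a single cap (substitute x_i' = x_i − (cap_i+1)): x_1 ≥ 5 gives C(7,2) = 21; x_2 ≥ 4 gives C(8,2) = 28; x_3 ≥ 7 gives C(5,2) = 10. Together 59.
Add back pairs where two caps are both exceeded: 3 + 0 + 0 = 3.
By inclusion–exclusion the count is 66 − 59 + 3 = 10.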